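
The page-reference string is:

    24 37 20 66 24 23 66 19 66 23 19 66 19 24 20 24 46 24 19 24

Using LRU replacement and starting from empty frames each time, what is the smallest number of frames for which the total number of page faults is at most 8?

f=1: 20 faults
f=2: 15 faults
f=3: 11 faults
f=4: 8 faults
f=5: 7 faults
f=6: 7 faults
f=7: 7 faults
Smallest f with faults ≤ 8 is 4.

4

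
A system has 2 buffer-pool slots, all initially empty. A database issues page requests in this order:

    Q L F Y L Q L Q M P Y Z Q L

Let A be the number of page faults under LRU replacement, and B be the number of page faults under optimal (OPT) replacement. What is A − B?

Under LRU: F F F F F F . . F F F F F F → 12 faults.
Under OPT: F F F F . F . . F F F F . F → 10 faults.
A − B = 12 − 10 = 2.

2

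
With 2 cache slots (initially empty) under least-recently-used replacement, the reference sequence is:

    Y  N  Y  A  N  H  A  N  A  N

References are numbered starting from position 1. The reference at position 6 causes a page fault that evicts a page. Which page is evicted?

A

pos 1: Y: fault, frames [Y]
pos 2: N: fault, frames [Y, N]
pos 3: Y: hit
pos 4: A: fault, evict N, frames [Y, A]
pos 5: N: fault, evict Y, frames [A, N]
pos 6: H: fault, evict A, frames [N, H]
At position 6, page A is evicted.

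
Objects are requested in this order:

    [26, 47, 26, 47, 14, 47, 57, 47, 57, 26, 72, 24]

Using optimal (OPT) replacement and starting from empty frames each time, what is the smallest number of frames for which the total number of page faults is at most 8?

2

f=1: 12 faults
f=2: 7 faults
f=3: 6 faults
f=4: 6 faults
f=5: 6 faults
f=6: 6 faults
Smallest f with faults ≤ 8 is 2.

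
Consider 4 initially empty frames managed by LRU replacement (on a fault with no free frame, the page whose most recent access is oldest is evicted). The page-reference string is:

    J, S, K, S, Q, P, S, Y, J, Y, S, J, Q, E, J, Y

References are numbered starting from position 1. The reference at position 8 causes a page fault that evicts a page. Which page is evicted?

pos 1: J -> miss, frames (J)
pos 2: S -> miss, frames (J S)
pos 3: K -> miss, frames (J S K)
pos 4: S -> hit
pos 5: Q -> miss, frames (J K S Q)
pos 6: P -> miss, evict J, frames (K S Q P)
pos 7: S -> hit
pos 8: Y -> miss, evict K, frames (Q P S Y)
At position 8, page K is evicted.

K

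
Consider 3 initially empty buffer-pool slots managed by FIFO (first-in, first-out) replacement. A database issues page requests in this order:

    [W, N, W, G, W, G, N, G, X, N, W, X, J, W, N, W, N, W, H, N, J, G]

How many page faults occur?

W -> fault, frames {W}
N -> fault, frames {W,N}
W -> hit
G -> fault, frames {W,N,G}
W -> hit
G -> hit
N -> hit
G -> hit
X -> fault, evict W, frames {N,G,X}
N -> hit
W -> fault, evict N, frames {G,X,W}
X -> hit
J -> fault, evict G, frames {X,W,J}
W -> hit
N -> fault, evict X, frames {W,J,N}
W -> hit
N -> hit
W -> hit
H -> fault, evict W, frames {J,N,H}
N -> hit
J -> hit
G -> fault, evict J, frames {N,H,G}
Page faults: 9.

9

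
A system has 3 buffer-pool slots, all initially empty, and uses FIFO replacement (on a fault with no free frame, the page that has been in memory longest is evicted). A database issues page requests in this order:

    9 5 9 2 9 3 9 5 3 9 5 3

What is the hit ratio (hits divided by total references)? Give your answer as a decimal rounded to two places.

9 → fault, frames {9}
5 → fault, frames {9,5}
9 → hit
2 → fault, frames {9,5,2}
9 → hit
3 → fault, evict 9, frames {5,2,3}
9 → fault, evict 5, frames {2,3,9}
5 → fault, evict 2, frames {3,9,5}
3 → hit
9 → hit
5 → hit
3 → hit
Hits: 6 of 12 references → 6/12 = 0.5000.

0.50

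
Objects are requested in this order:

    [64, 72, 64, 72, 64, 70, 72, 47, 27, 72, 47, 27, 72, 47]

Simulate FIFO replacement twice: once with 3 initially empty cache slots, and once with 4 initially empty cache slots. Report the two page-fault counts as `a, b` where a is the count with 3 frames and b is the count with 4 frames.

6, 5

3 frames: F F . . . F . F F F . . . . → 6 faults.
4 frames: F F . . . F . F F . . . . . → 5 faults.
5 < 6: adding a frame reduced faults, as is typical.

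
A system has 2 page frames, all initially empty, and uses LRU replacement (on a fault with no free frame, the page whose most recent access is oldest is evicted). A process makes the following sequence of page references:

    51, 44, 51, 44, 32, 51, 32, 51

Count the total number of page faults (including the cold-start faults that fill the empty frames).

4

51 -> miss, frames {51}
44 -> miss, frames {51,44}
51 -> hit
44 -> hit
32 -> miss, evict 51, frames {44,32}
51 -> miss, evict 44, frames {32,51}
32 -> hit
51 -> hit
Page faults: 4.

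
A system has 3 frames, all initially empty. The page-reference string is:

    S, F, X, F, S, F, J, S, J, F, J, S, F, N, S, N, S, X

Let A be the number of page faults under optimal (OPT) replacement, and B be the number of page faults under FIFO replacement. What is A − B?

Under OPT: F F F . . . F . . . . . . F . . . F → 6 faults.
Under FIFO: F F F . . . F F . F . . . F . . . F → 8 faults.
A − B = 6 − 8 = -2.

-2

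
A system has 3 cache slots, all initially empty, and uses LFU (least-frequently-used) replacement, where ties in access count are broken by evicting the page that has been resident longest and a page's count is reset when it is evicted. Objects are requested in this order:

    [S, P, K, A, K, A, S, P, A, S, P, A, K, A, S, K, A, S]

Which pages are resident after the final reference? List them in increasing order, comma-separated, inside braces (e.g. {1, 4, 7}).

S -> miss, frames (S)
P -> miss, frames (S P)
K -> miss, frames (S P K)
A -> miss, evict S, frames (P K A)
K -> hit
A -> hit
S -> miss, evict P, frames (K A S)
P -> miss, evict S, frames (K A P)
A -> hit
S -> miss, evict P, frames (K A S)
P -> miss, evict S, frames (K A P)
A -> hit
K -> hit
A -> hit
S -> miss, evict P, frames (K A S)
K -> hit
A -> hit
S -> hit

{A, K, S}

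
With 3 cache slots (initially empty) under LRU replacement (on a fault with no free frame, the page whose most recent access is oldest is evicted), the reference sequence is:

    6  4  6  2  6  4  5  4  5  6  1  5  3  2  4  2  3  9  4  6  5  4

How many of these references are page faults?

12

6 -> miss, frames (6)
4 -> miss, frames (6 4)
6 -> hit
2 -> miss, frames (4 6 2)
6 -> hit
4 -> hit
5 -> miss, evict 2, frames (6 4 5)
4 -> hit
5 -> hit
6 -> hit
1 -> miss, evict 4, frames (5 6 1)
5 -> hit
3 -> miss, evict 6, frames (1 5 3)
2 -> miss, evict 1, frames (5 3 2)
4 -> miss, evict 5, frames (3 2 4)
2 -> hit
3 -> hit
9 -> miss, evict 4, frames (2 3 9)
4 -> miss, evict 2, frames (3 9 4)
6 -> miss, evict 3, frames (9 4 6)
5 -> miss, evict 9, frames (4 6 5)
4 -> hit
Page faults: 12.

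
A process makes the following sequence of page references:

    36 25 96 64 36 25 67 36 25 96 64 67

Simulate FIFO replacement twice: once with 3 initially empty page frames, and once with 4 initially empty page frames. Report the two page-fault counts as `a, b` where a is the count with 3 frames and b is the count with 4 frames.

3 frames: F F F F F F F . . F F . → 9 faults.
4 frames: F F F F . . F F F F F F → 10 faults.
10 > 9: adding a frame increased faults — Belady's anomaly.

9, 10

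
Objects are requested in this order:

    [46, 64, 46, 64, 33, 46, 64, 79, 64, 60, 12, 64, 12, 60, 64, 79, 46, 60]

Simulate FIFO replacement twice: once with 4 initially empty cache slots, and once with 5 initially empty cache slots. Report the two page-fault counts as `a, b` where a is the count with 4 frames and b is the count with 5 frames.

8, 7

4 frames: F F . . F . . F . F F F . . . . F . → 8 faults.
5 frames: F F . . F . . F . F F . . . . . F . → 7 faults.
7 < 8: adding a frame reduced faults, as is typical.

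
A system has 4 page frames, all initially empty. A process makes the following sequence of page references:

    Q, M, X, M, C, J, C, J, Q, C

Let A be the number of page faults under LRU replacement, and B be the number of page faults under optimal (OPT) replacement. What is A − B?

Under LRU: F F F . F F . . F . → 6 faults.
Under OPT: F F F . F F . . . . → 5 faults.
A − B = 6 − 5 = 1.

1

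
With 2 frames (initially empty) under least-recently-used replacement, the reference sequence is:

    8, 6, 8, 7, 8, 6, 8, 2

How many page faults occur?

8: fault, frames [8]
6: fault, frames [8, 6]
8: hit
7: fault, evict 6, frames [8, 7]
8: hit
6: fault, evict 7, frames [8, 6]
8: hit
2: fault, evict 6, frames [8, 2]
Page faults: 5.

5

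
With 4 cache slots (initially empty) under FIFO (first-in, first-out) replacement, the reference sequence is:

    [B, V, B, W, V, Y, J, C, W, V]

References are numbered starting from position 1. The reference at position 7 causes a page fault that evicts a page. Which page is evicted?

B

pos 1: B: miss, frames (B)
pos 2: V: miss, frames (B V)
pos 3: B: hit
pos 4: W: miss, frames (B V W)
pos 5: V: hit
pos 6: Y: miss, frames (B V W Y)
pos 7: J: miss, evict B, frames (V W Y J)
At position 7, page B is evicted.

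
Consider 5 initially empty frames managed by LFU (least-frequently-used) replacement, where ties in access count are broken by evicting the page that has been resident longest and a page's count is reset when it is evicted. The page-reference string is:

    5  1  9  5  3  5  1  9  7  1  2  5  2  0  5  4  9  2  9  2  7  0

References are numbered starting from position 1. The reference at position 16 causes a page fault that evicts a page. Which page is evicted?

pos 1: 5 → fault, frames [5]
pos 2: 1 → fault, frames [5, 1]
pos 3: 9 → fault, frames [5, 1, 9]
pos 4: 5 → hit
pos 5: 3 → fault, frames [5, 1, 9, 3]
pos 6: 5 → hit
pos 7: 1 → hit
pos 8: 9 → hit
pos 9: 7 → fault, frames [5, 1, 9, 3, 7]
pos 10: 1 → hit
pos 11: 2 → fault, evict 3, frames [5, 1, 9, 7, 2]
pos 12: 5 → hit
pos 13: 2 → hit
pos 14: 0 → fault, evict 7, frames [5, 1, 9, 2, 0]
pos 15: 5 → hit
pos 16: 4 → fault, evict 0, frames [5, 1, 9, 2, 4]
At position 16, page 0 is evicted.

0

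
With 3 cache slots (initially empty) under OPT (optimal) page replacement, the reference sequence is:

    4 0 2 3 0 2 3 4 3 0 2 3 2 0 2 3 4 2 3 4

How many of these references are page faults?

7

4 → miss, frames {4}
0 → miss, frames {4,0}
2 → miss, frames {4,0,2}
3 → miss, evict 4, frames {0,2,3}
0 → hit
2 → hit
3 → hit
4 → miss, evict 2, frames {0,3,4}
3 → hit
0 → hit
2 → miss, evict 4, frames {0,3,2}
3 → hit
2 → hit
0 → hit
2 → hit
3 → hit
4 → miss, evict 0, frames {3,2,4}
2 → hit
3 → hit
4 → hit
Page faults: 7.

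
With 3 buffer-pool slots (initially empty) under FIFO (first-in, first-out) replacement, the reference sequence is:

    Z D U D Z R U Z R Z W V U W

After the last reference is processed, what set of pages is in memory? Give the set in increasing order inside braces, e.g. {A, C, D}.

{U, V, W}

Z -> miss, frames {Z}
D -> miss, frames {Z,D}
U -> miss, frames {Z,D,U}
D -> hit
Z -> hit
R -> miss, evict Z, frames {D,U,R}
U -> hit
Z -> miss, evict D, frames {U,R,Z}
R -> hit
Z -> hit
W -> miss, evict U, frames {R,Z,W}
V -> miss, evict R, frames {Z,W,V}
U -> miss, evict Z, frames {W,V,U}
W -> hit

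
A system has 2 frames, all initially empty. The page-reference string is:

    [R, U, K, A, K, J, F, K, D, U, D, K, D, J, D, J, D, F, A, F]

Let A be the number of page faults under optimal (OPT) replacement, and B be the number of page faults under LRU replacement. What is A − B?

Under OPT: F F F F . F F . F F . F . F . . . F F . → 12 faults.
Under LRU: F F F F . F F F F F . F . F . . . F F . → 13 faults.
A − B = 12 − 13 = -1.

-1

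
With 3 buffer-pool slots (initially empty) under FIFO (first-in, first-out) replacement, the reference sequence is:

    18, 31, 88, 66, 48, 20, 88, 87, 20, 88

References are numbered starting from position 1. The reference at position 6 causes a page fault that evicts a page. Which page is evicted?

88

pos 1: 18 → fault, frames (18)
pos 2: 31 → fault, frames (18 31)
pos 3: 88 → fault, frames (18 31 88)
pos 4: 66 → fault, evict 18, frames (31 88 66)
pos 5: 48 → fault, evict 31, frames (88 66 48)
pos 6: 20 → fault, evict 88, frames (66 48 20)
At position 6, page 88 is evicted.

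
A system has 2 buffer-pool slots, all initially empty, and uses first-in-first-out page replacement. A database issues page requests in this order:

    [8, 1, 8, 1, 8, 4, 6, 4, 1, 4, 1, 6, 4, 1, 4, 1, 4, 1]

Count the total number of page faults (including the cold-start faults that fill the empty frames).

8: miss, frames {8}
1: miss, frames {8,1}
8: hit
1: hit
8: hit
4: miss, evict 8, frames {1,4}
6: miss, evict 1, frames {4,6}
4: hit
1: miss, evict 4, frames {6,1}
4: miss, evict 6, frames {1,4}
1: hit
6: miss, evict 1, frames {4,6}
4: hit
1: miss, evict 4, frames {6,1}
4: miss, evict 6, frames {1,4}
1: hit
4: hit
1: hit
Page faults: 9.

9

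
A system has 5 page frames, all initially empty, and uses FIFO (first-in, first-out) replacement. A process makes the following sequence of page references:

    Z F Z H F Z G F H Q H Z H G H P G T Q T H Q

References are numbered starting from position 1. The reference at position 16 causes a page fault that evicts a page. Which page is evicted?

pos 1: Z: fault, frames [Z]
pos 2: F: fault, frames [Z, F]
pos 3: Z: hit
pos 4: H: fault, frames [Z, F, H]
pos 5: F: hit
pos 6: Z: hit
pos 7: G: fault, frames [Z, F, H, G]
pos 8: F: hit
pos 9: H: hit
pos 10: Q: fault, frames [Z, F, H, G, Q]
pos 11: H: hit
pos 12: Z: hit
pos 13: H: hit
pos 14: G: hit
pos 15: H: hit
pos 16: P: fault, evict Z, frames [F, H, G, Q, P]
At position 16, page Z is evicted.

Z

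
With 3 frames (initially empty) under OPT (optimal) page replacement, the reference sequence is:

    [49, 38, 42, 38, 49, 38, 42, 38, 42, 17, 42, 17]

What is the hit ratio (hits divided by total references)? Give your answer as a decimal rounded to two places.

49 -> miss, frames (49)
38 -> miss, frames (49 38)
42 -> miss, frames (49 38 42)
38 -> hit
49 -> hit
38 -> hit
42 -> hit
38 -> hit
42 -> hit
17 -> miss, evict 38, frames (49 42 17)
42 -> hit
17 -> hit
Hits: 8 of 12 references → 8/12 = 0.6667.

0.67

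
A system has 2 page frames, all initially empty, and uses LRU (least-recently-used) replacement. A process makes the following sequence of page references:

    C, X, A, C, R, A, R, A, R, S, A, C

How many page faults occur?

C: miss, frames {C}
X: miss, frames {C,X}
A: miss, evict C, frames {X,A}
C: miss, evict X, frames {A,C}
R: miss, evict A, frames {C,R}
A: miss, evict C, frames {R,A}
R: hit
A: hit
R: hit
S: miss, evict A, frames {R,S}
A: miss, evict R, frames {S,A}
C: miss, evict S, frames {A,C}
Page faults: 9.

9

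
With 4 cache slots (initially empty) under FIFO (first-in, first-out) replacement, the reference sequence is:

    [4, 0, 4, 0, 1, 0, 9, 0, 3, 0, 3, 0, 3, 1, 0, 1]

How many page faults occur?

4 → fault, frames {4}
0 → fault, frames {4,0}
4 → hit
0 → hit
1 → fault, frames {4,0,1}
0 → hit
9 → fault, frames {4,0,1,9}
0 → hit
3 → fault, evict 4, frames {0,1,9,3}
0 → hit
3 → hit
0 → hit
3 → hit
1 → hit
0 → hit
1 → hit
Page faults: 5.

5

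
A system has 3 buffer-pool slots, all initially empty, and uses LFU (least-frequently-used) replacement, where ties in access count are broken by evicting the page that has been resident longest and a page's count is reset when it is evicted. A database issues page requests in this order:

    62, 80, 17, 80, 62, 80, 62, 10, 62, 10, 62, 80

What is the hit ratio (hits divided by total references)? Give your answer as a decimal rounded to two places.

0.67

62 -> fault, frames {62}
80 -> fault, frames {62,80}
17 -> fault, frames {62,80,17}
80 -> hit
62 -> hit
80 -> hit
62 -> hit
10 -> fault, evict 17, frames {62,80,10}
62 -> hit
10 -> hit
62 -> hit
80 -> hit
Hits: 8 of 12 references → 8/12 = 0.6667.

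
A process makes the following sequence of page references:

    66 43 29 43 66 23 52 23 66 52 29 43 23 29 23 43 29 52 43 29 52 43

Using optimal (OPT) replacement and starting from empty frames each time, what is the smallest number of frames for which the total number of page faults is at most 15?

2

f=1: 22 faults
f=2: 14 faults
f=3: 8 faults
f=4: 6 faults
f=5: 5 faults
Smallest f with faults ≤ 15 is 2.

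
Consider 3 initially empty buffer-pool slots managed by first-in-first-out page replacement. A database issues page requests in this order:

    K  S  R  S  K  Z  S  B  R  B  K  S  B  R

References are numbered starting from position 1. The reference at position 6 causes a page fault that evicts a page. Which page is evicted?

pos 1: K: fault, frames [K]
pos 2: S: fault, frames [K, S]
pos 3: R: fault, frames [K, S, R]
pos 4: S: hit
pos 5: K: hit
pos 6: Z: fault, evict K, frames [S, R, Z]
At position 6, page K is evicted.

K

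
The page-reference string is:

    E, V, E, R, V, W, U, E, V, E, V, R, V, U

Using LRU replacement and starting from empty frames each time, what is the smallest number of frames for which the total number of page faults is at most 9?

3

f=1: 14 faults
f=2: 10 faults
f=3: 9 faults
f=4: 7 faults
f=5: 5 faults
Smallest f with faults ≤ 9 is 3.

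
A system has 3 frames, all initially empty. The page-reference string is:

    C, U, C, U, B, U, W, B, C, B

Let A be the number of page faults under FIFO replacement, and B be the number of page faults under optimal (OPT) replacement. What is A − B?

1

Under FIFO: F F . . F . F . F . → 5 faults.
Under OPT: F F . . F . F . . . → 4 faults.
A − B = 5 − 4 = 1.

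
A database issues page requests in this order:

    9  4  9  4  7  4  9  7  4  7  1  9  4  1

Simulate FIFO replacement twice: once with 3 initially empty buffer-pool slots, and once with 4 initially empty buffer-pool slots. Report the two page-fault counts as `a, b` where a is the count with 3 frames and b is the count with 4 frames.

6, 4

3 frames: F F . . F . . . . . F F F . → 6 faults.
4 frames: F F . . F . . . . . F . . . → 4 faults.
4 < 6: adding a frame reduced faults, as is typical.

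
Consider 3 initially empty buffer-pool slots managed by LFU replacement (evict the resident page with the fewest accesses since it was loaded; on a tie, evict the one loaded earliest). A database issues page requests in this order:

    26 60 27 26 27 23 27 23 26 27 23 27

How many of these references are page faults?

26: miss, frames [26]
60: miss, frames [26, 60]
27: miss, frames [26, 60, 27]
26: hit
27: hit
23: miss, evict 60, frames [26, 27, 23]
27: hit
23: hit
26: hit
27: hit
23: hit
27: hit
Page faults: 4.

4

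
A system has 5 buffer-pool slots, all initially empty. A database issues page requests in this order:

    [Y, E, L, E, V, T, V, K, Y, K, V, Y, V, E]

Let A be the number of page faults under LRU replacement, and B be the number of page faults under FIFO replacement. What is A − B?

Under LRU: F F F . F F . F F . . . . . → 7 faults.
Under FIFO: F F F . F F . F F . . . . F → 8 faults.
A − B = 7 − 8 = -1.

-1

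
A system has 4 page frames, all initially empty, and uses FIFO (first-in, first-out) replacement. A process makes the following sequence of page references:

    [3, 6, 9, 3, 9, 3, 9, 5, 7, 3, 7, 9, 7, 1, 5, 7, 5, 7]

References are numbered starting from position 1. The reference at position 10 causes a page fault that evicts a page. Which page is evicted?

pos 1: 3 -> fault, frames {3}
pos 2: 6 -> fault, frames {3,6}
pos 3: 9 -> fault, frames {3,6,9}
pos 4: 3 -> hit
pos 5: 9 -> hit
pos 6: 3 -> hit
pos 7: 9 -> hit
pos 8: 5 -> fault, frames {3,6,9,5}
pos 9: 7 -> fault, evict 3, frames {6,9,5,7}
pos 10: 3 -> fault, evict 6, frames {9,5,7,3}
At position 10, page 6 is evicted.

6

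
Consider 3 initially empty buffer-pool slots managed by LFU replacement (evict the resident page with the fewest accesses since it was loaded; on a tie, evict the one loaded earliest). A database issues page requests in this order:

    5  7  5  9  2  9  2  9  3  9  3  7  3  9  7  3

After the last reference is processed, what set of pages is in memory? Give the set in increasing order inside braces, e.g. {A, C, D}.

5: miss, frames (5)
7: miss, frames (5 7)
5: hit
9: miss, frames (5 7 9)
2: miss, evict 7, frames (5 9 2)
9: hit
2: hit
9: hit
3: miss, evict 5, frames (9 2 3)
9: hit
3: hit
7: miss, evict 2, frames (9 3 7)
3: hit
9: hit
7: hit
3: hit

{3, 7, 9}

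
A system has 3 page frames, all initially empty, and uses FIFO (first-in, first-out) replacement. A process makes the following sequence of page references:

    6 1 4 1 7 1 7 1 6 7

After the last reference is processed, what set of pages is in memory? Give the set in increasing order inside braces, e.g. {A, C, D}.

6 → miss, frames {6}
1 → miss, frames {6,1}
4 → miss, frames {6,1,4}
1 → hit
7 → miss, evict 6, frames {1,4,7}
1 → hit
7 → hit
1 → hit
6 → miss, evict 1, frames {4,7,6}
7 → hit

{4, 6, 7}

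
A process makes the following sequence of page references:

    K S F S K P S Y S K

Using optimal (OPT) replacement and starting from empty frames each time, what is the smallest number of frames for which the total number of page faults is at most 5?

3

f=1: 10 faults
f=2: 7 faults
f=3: 5 faults
f=4: 5 faults
f=5: 5 faults
Smallest f with faults ≤ 5 is 3.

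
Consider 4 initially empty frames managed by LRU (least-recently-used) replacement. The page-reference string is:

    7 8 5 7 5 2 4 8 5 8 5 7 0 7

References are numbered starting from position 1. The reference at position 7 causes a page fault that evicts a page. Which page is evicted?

8

pos 1: 7: fault, frames {7}
pos 2: 8: fault, frames {7,8}
pos 3: 5: fault, frames {7,8,5}
pos 4: 7: hit
pos 5: 5: hit
pos 6: 2: fault, frames {8,7,5,2}
pos 7: 4: fault, evict 8, frames {7,5,2,4}
At position 7, page 8 is evicted.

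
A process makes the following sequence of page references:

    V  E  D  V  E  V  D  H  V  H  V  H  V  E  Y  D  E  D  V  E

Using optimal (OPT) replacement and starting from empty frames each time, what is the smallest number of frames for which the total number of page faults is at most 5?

4

f=1: 20 faults
f=2: 10 faults
f=3: 6 faults
f=4: 5 faults
f=5: 5 faults
Smallest f with faults ≤ 5 is 4.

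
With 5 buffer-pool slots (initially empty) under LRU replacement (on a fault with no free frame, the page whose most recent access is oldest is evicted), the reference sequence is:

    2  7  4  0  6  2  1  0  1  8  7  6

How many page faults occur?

2 → miss, frames (2)
7 → miss, frames (2 7)
4 → miss, frames (2 7 4)
0 → miss, frames (2 7 4 0)
6 → miss, frames (2 7 4 0 6)
2 → hit
1 → miss, evict 7, frames (4 0 6 2 1)
0 → hit
1 → hit
8 → miss, evict 4, frames (6 2 0 1 8)
7 → miss, evict 6, frames (2 0 1 8 7)
6 → miss, evict 2, frames (0 1 8 7 6)
Page faults: 9.

9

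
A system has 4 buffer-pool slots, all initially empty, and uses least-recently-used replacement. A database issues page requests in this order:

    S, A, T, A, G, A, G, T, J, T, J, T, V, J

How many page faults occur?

6

S -> miss, frames (S)
A -> miss, frames (S A)
T -> miss, frames (S A T)
A -> hit
G -> miss, frames (S T A G)
A -> hit
G -> hit
T -> hit
J -> miss, evict S, frames (A G T J)
T -> hit
J -> hit
T -> hit
V -> miss, evict A, frames (G J T V)
J -> hit
Page faults: 6.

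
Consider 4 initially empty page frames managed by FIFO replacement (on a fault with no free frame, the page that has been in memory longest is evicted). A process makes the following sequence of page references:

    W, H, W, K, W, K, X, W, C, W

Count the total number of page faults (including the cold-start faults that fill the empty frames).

W -> miss, frames [W]
H -> miss, frames [W, H]
W -> hit
K -> miss, frames [W, H, K]
W -> hit
K -> hit
X -> miss, frames [W, H, K, X]
W -> hit
C -> miss, evict W, frames [H, K, X, C]
W -> miss, evict H, frames [K, X, C, W]
Page faults: 6.

6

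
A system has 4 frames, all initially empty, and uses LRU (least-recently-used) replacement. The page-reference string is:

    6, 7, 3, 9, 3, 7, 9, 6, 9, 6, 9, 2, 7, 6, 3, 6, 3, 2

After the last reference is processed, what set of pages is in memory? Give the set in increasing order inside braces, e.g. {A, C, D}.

{2, 3, 6, 7}

6 -> miss, frames (6)
7 -> miss, frames (6 7)
3 -> miss, frames (6 7 3)
9 -> miss, frames (6 7 3 9)
3 -> hit
7 -> hit
9 -> hit
6 -> hit
9 -> hit
6 -> hit
9 -> hit
2 -> miss, evict 3, frames (7 6 9 2)
7 -> hit
6 -> hit
3 -> miss, evict 9, frames (2 7 6 3)
6 -> hit
3 -> hit
2 -> hit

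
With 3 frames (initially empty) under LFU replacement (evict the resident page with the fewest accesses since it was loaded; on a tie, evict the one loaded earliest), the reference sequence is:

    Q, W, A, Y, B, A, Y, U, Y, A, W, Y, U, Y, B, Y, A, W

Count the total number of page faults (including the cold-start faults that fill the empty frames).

10

Q -> fault, frames [Q]
W -> fault, frames [Q, W]
A -> fault, frames [Q, W, A]
Y -> fault, evict Q, frames [W, A, Y]
B -> fault, evict W, frames [A, Y, B]
A -> hit
Y -> hit
U -> fault, evict B, frames [A, Y, U]
Y -> hit
A -> hit
W -> fault, evict U, frames [A, Y, W]
Y -> hit
U -> fault, evict W, frames [A, Y, U]
Y -> hit
B -> fault, evict U, frames [A, Y, B]
Y -> hit
A -> hit
W -> fault, evict B, frames [A, Y, W]
Page faults: 10.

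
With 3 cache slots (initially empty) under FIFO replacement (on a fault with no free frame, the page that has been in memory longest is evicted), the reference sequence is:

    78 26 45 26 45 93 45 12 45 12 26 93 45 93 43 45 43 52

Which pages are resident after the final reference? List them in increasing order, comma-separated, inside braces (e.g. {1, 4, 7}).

{43, 52, 93}

78: miss, frames (78)
26: miss, frames (78 26)
45: miss, frames (78 26 45)
26: hit
45: hit
93: miss, evict 78, frames (26 45 93)
45: hit
12: miss, evict 26, frames (45 93 12)
45: hit
12: hit
26: miss, evict 45, frames (93 12 26)
93: hit
45: miss, evict 93, frames (12 26 45)
93: miss, evict 12, frames (26 45 93)
43: miss, evict 26, frames (45 93 43)
45: hit
43: hit
52: miss, evict 45, frames (93 43 52)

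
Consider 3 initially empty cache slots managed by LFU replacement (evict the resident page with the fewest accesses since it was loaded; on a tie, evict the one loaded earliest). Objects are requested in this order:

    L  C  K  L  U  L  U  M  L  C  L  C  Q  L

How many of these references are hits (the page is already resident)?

7

L → fault, frames (L)
C → fault, frames (L C)
K → fault, frames (L C K)
L → hit
U → fault, evict C, frames (L K U)
L → hit
U → hit
M → fault, evict K, frames (L U M)
L → hit
C → fault, evict M, frames (L U C)
L → hit
C → hit
Q → fault, evict U, frames (L C Q)
L → hit
Hits: 7.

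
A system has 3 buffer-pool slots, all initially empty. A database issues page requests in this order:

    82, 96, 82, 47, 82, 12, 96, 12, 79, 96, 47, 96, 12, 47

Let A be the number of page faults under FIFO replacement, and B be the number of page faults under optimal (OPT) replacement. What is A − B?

Under FIFO: F F . F . F . . F F F . F . → 8 faults.
Under OPT: F F . F . F . . F . . . F . → 6 faults.
A − B = 8 − 6 = 2.

2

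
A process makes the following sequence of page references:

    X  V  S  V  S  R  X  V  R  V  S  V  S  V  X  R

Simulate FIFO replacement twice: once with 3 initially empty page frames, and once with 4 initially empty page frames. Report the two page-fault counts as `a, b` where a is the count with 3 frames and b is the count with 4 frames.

3 frames: F F F . . F F F . . F . . . . F → 8 faults.
4 frames: F F F . . F . . . . . . . . . . → 4 faults.
4 < 8: adding a frame reduced faults, as is typical.

8, 4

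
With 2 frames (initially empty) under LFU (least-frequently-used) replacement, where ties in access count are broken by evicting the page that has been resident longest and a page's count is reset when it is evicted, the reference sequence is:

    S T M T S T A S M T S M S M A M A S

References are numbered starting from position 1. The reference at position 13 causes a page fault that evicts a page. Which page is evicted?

pos 1: S -> miss, frames {S}
pos 2: T -> miss, frames {S,T}
pos 3: M -> miss, evict S, frames {T,M}
pos 4: T -> hit
pos 5: S -> miss, evict M, frames {T,S}
pos 6: T -> hit
pos 7: A -> miss, evict S, frames {T,A}
pos 8: S -> miss, evict A, frames {T,S}
pos 9: M -> miss, evict S, frames {T,M}
pos 10: T -> hit
pos 11: S -> miss, evict M, frames {T,S}
pos 12: M -> miss, evict S, frames {T,M}
pos 13: S -> miss, evict M, frames {T,S}
At position 13, page M is evicted.

M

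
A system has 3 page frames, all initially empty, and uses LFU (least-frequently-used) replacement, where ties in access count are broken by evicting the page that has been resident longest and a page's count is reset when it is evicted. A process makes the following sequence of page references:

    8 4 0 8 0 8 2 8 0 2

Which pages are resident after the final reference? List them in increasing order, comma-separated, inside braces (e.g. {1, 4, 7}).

8 -> fault, frames [8]
4 -> fault, frames [8, 4]
0 -> fault, frames [8, 4, 0]
8 -> hit
0 -> hit
8 -> hit
2 -> fault, evict 4, frames [8, 0, 2]
8 -> hit
0 -> hit
2 -> hit

{0, 2, 8}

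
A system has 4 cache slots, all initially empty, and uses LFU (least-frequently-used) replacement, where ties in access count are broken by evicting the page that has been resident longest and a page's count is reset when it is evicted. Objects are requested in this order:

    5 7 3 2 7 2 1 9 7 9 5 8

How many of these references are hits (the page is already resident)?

4

5 → fault, frames {5}
7 → fault, frames {5,7}
3 → fault, frames {5,7,3}
2 → fault, frames {5,7,3,2}
7 → hit
2 → hit
1 → fault, evict 5, frames {7,3,2,1}
9 → fault, evict 3, frames {7,2,1,9}
7 → hit
9 → hit
5 → fault, evict 1, frames {7,2,9,5}
8 → fault, evict 5, frames {7,2,9,8}
Hits: 4.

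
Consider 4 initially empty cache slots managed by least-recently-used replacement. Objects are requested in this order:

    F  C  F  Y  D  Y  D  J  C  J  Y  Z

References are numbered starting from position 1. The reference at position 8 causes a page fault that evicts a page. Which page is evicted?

pos 1: F: fault, frames {F}
pos 2: C: fault, frames {F,C}
pos 3: F: hit
pos 4: Y: fault, frames {C,F,Y}
pos 5: D: fault, frames {C,F,Y,D}
pos 6: Y: hit
pos 7: D: hit
pos 8: J: fault, evict C, frames {F,Y,D,J}
At position 8, page C is evicted.

C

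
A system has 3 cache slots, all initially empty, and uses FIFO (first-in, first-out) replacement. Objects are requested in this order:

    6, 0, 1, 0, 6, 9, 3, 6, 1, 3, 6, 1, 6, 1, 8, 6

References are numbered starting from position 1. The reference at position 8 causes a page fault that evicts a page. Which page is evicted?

pos 1: 6: miss, frames [6]
pos 2: 0: miss, frames [6, 0]
pos 3: 1: miss, frames [6, 0, 1]
pos 4: 0: hit
pos 5: 6: hit
pos 6: 9: miss, evict 6, frames [0, 1, 9]
pos 7: 3: miss, evict 0, frames [1, 9, 3]
pos 8: 6: miss, evict 1, frames [9, 3, 6]
At position 8, page 1 is evicted.

1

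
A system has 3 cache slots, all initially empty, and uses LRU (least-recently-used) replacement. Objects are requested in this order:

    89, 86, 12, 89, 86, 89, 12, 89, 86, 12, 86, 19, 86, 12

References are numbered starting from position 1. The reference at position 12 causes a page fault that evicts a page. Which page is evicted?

pos 1: 89 -> miss, frames [89]
pos 2: 86 -> miss, frames [89, 86]
pos 3: 12 -> miss, frames [89, 86, 12]
pos 4: 89 -> hit
pos 5: 86 -> hit
pos 6: 89 -> hit
pos 7: 12 -> hit
pos 8: 89 -> hit
pos 9: 86 -> hit
pos 10: 12 -> hit
pos 11: 86 -> hit
pos 12: 19 -> miss, evict 89, frames [12, 86, 19]
At position 12, page 89 is evicted.

89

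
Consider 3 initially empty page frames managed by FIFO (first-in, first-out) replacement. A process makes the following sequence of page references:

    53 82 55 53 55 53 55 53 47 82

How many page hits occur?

53 → miss, frames [53]
82 → miss, frames [53, 82]
55 → miss, frames [53, 82, 55]
53 → hit
55 → hit
53 → hit
55 → hit
53 → hit
47 → miss, evict 53, frames [82, 55, 47]
82 → hit
Hits: 6.

6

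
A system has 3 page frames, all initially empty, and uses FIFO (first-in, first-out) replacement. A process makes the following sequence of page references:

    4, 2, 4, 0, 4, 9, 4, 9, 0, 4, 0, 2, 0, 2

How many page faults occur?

7

4 → fault, frames [4]
2 → fault, frames [4, 2]
4 → hit
0 → fault, frames [4, 2, 0]
4 → hit
9 → fault, evict 4, frames [2, 0, 9]
4 → fault, evict 2, frames [0, 9, 4]
9 → hit
0 → hit
4 → hit
0 → hit
2 → fault, evict 0, frames [9, 4, 2]
0 → fault, evict 9, frames [4, 2, 0]
2 → hit
Page faults: 7.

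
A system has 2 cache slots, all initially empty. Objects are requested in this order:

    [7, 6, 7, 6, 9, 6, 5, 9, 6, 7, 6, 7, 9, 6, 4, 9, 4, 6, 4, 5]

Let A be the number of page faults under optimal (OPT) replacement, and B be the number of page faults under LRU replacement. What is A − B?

-3

Under OPT: F F . . F . F . F F . . F . F . . F . F → 10 faults.
Under LRU: F F . . F . F F F F . . F F F F . F . F → 13 faults.
A − B = 10 − 13 = -3.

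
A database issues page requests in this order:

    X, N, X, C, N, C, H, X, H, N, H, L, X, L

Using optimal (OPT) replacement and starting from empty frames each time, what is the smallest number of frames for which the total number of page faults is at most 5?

3

f=1: 14 faults
f=2: 8 faults
f=3: 5 faults
f=4: 5 faults
f=5: 5 faults
Smallest f with faults ≤ 5 is 3.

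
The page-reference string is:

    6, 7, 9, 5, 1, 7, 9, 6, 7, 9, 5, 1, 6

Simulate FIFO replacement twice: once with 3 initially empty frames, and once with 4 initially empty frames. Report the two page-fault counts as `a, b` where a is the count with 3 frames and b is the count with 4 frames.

3 frames: F F F F F F F F . . F F . → 10 faults.
4 frames: F F F F F . . F F F F F F → 11 faults.
11 > 10: adding a frame increased faults — Belady's anomaly.

10, 11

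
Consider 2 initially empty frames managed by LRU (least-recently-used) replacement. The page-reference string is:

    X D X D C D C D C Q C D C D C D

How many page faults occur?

X → fault, frames (X)
D → fault, frames (X D)
X → hit
D → hit
C → fault, evict X, frames (D C)
D → hit
C → hit
D → hit
C → hit
Q → fault, evict D, frames (C Q)
C → hit
D → fault, evict Q, frames (C D)
C → hit
D → hit
C → hit
D → hit
Page faults: 5.

5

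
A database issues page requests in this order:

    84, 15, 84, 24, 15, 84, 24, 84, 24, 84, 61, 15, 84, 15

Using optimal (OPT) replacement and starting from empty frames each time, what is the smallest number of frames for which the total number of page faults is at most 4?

f=1: 14 faults
f=2: 6 faults
f=3: 4 faults
f=4: 4 faults
Smallest f with faults ≤ 4 is 3.

3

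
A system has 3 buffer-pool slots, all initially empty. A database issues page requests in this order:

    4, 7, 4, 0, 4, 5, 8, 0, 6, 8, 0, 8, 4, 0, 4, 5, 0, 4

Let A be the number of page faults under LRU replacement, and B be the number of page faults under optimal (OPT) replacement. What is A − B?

1

Under LRU: F F . F . F F F F . . . F . . F . . → 9 faults.
Under OPT: F F . F . F F . F . . . F . . F . . → 8 faults.
A − B = 9 − 8 = 1.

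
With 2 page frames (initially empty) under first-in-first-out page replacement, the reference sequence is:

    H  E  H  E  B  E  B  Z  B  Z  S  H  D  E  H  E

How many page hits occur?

7

H -> miss, frames {H}
E -> miss, frames {H,E}
H -> hit
E -> hit
B -> miss, evict H, frames {E,B}
E -> hit
B -> hit
Z -> miss, evict E, frames {B,Z}
B -> hit
Z -> hit
S -> miss, evict B, frames {Z,S}
H -> miss, evict Z, frames {S,H}
D -> miss, evict S, frames {H,D}
E -> miss, evict H, frames {D,E}
H -> miss, evict D, frames {E,H}
E -> hit
Hits: 7.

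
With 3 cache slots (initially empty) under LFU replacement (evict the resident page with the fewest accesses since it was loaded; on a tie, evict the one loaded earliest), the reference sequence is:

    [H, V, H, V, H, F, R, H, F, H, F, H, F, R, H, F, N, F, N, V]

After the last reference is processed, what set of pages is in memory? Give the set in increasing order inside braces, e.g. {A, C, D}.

{F, H, V}

H: miss, frames (H)
V: miss, frames (H V)
H: hit
V: hit
H: hit
F: miss, frames (H V F)
R: miss, evict F, frames (H V R)
H: hit
F: miss, evict R, frames (H V F)
H: hit
F: hit
H: hit
F: hit
R: miss, evict V, frames (H F R)
H: hit
F: hit
N: miss, evict R, frames (H F N)
F: hit
N: hit
V: miss, evict N, frames (H F V)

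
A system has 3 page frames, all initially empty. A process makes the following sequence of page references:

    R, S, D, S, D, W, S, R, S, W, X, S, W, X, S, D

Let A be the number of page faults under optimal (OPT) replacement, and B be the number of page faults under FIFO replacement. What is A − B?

Under OPT: F F F . . F . . . . F . . . . F → 6 faults.
Under FIFO: F F F . . F . F F . F . F . . F → 9 faults.
A − B = 6 − 9 = -3.

-3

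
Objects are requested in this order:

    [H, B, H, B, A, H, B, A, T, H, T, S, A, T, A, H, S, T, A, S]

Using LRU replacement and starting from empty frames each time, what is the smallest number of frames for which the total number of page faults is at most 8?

f=1: 20 faults
f=2: 16 faults
f=3: 11 faults
f=4: 5 faults
f=5: 5 faults
Smallest f with faults ≤ 8 is 4.

4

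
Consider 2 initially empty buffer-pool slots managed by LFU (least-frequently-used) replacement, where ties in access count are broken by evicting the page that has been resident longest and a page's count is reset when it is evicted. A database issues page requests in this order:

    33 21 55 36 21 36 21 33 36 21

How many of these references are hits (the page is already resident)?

33 -> fault, frames {33}
21 -> fault, frames {33,21}
55 -> fault, evict 33, frames {21,55}
36 -> fault, evict 21, frames {55,36}
21 -> fault, evict 55, frames {36,21}
36 -> hit
21 -> hit
33 -> fault, evict 36, frames {21,33}
36 -> fault, evict 33, frames {21,36}
21 -> hit
Hits: 3.

3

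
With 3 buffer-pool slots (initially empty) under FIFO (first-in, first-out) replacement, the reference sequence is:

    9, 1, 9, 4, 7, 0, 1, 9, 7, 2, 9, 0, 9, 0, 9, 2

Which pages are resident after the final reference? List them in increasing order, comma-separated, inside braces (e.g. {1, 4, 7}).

9 -> fault, frames (9)
1 -> fault, frames (9 1)
9 -> hit
4 -> fault, frames (9 1 4)
7 -> fault, evict 9, frames (1 4 7)
0 -> fault, evict 1, frames (4 7 0)
1 -> fault, evict 4, frames (7 0 1)
9 -> fault, evict 7, frames (0 1 9)
7 -> fault, evict 0, frames (1 9 7)
2 -> fault, evict 1, frames (9 7 2)
9 -> hit
0 -> fault, evict 9, frames (7 2 0)
9 -> fault, evict 7, frames (2 0 9)
0 -> hit
9 -> hit
2 -> hit

{0, 2, 9}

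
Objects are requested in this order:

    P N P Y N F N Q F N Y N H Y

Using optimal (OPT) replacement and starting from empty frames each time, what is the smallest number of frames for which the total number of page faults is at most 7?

3

f=1: 14 faults
f=2: 8 faults
f=3: 7 faults
f=4: 6 faults
f=5: 6 faults
f=6: 6 faults
Smallest f with faults ≤ 7 is 3.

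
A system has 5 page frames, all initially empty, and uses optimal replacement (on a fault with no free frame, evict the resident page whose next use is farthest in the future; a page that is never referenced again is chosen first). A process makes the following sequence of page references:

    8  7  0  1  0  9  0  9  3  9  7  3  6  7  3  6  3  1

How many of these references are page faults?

7

8 → fault, frames (8)
7 → fault, frames (8 7)
0 → fault, frames (8 7 0)
1 → fault, frames (8 7 0 1)
0 → hit
9 → fault, frames (8 7 0 1 9)
0 → hit
9 → hit
3 → fault, evict 0, frames (8 7 1 9 3)
9 → hit
7 → hit
3 → hit
6 → fault, evict 9, frames (8 7 1 3 6)
7 → hit
3 → hit
6 → hit
3 → hit
1 → hit
Page faults: 7.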